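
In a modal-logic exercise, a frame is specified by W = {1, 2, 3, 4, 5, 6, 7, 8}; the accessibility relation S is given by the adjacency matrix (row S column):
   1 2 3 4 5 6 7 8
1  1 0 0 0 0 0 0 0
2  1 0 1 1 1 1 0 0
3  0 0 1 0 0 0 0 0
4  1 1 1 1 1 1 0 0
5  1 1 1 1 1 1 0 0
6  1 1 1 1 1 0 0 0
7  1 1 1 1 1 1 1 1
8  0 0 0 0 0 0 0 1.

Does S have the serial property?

Yes

Serial: yes — every world has a successor (e.g. 1 S 1).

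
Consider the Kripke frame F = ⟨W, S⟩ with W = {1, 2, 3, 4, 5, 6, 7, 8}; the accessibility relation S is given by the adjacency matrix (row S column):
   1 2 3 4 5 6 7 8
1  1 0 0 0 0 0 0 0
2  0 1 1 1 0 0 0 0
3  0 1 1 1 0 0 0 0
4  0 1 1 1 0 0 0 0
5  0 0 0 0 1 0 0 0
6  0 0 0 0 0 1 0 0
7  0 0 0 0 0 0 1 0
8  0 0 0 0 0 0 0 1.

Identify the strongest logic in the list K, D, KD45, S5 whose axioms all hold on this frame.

S5

Serial (axiom D): yes — every world has a successor (e.g. 1 S 1).
Euclidean (axiom 5): yes — any two successors of a common world are S-related.
Transitive (axiom 4): yes — every two-step S-path is closed by a direct edge.
Reflexive (axiom T): yes — every world is S-related to itself.
So F validates K, D, KD45, S5. The strongest is S5.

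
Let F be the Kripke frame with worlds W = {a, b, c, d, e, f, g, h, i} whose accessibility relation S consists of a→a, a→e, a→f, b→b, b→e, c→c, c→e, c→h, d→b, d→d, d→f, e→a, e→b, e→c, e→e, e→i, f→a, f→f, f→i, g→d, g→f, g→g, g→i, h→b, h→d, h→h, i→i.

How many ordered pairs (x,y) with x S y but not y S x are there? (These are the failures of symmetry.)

Enumerating: (c,h), (d,b), (d,f), (e,i), (f,i), (g,d), (g,f), (g,i), (h,b), (h,d).

10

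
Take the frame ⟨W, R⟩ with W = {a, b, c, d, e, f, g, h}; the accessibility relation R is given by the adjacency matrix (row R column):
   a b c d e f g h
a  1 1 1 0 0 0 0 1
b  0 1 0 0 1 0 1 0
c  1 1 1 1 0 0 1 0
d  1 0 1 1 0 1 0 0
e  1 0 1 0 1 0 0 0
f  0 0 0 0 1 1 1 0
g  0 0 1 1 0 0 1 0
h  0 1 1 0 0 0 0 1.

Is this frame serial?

Serial: yes — every world has a successor (e.g. a R a).

Yes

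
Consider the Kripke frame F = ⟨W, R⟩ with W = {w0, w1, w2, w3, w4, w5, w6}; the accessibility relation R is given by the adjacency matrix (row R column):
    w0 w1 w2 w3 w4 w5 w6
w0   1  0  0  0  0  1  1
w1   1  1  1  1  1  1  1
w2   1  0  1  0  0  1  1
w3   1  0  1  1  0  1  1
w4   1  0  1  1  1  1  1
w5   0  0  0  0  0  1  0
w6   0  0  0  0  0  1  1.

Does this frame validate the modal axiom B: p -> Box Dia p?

By correspondence theory, B is valid on a frame iff R is symmetric.
Symmetric: no — w0 R w5 but not w5 R w0.

No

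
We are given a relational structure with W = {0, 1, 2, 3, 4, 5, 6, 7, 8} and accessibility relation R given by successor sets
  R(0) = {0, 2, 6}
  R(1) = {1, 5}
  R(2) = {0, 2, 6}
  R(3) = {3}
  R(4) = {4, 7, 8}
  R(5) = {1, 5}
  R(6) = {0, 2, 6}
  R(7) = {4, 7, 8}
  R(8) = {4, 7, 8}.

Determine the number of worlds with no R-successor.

0

R is serial; there are no such worlds.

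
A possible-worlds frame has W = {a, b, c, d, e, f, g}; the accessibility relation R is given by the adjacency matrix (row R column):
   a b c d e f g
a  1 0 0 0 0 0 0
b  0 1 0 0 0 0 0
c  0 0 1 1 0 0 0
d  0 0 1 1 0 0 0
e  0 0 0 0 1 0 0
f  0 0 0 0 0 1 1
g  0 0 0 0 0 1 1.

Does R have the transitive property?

Yes

Transitive: yes — every two-step R-path is closed by a direct edge.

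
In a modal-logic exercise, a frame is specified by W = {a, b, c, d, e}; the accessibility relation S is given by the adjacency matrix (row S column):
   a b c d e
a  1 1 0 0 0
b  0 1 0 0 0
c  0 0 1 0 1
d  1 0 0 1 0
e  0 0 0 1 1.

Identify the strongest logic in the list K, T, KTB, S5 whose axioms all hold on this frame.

Reflexive (axiom T): yes — every world is S-related to itself.
Symmetric (axiom B): no — a S b but not b S a.
Euclidean (axiom 5): no — a S b and a S a, but not b S a.
So F validates K, T; KTB would additionally require S to be symmetric. The strongest is T.

T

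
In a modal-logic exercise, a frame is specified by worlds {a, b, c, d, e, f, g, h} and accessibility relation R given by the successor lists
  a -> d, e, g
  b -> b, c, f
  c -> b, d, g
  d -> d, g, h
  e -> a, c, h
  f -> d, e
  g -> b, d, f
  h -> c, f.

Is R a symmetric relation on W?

Symmetric: no — a R d but not d R a.

No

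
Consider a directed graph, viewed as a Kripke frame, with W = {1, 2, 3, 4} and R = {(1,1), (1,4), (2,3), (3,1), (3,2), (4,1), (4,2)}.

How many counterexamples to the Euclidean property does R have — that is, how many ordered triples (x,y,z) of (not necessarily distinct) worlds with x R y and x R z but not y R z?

Enumerating: (1,4,4), (2,3,3), (3,1,2), (3,2,1), (3,2,2), (4,1,2), (4,2,1), (4,2,2).

8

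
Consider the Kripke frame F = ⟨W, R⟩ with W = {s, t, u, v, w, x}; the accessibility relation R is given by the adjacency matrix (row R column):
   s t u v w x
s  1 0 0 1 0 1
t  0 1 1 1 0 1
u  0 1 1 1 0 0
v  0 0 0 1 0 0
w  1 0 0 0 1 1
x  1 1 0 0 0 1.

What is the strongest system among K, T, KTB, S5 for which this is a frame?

T

Reflexive (axiom T): yes — every world is R-related to itself.
Symmetric (axiom B): no — s R v but not v R s.
Euclidean (axiom 5): no — s R v and s R x, but not v R x.
So F validates K, T; KTB would additionally require R to be symmetric. The strongest is T.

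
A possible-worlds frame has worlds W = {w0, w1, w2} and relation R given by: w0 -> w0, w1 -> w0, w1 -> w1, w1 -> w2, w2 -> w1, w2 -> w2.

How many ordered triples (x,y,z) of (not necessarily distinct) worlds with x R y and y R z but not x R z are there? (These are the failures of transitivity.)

Enumerating: (w2,w1,w0).

1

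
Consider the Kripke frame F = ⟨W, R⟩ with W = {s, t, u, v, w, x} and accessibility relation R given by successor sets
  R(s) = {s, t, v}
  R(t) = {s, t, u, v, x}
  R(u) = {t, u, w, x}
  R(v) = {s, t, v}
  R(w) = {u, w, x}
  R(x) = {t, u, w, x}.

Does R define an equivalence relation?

No

Reflexive: yes — every world is R-related to itself.
Symmetric: yes — every pair in R has its reverse in R.
Transitive: no — s R t and t R u, but not s R u.
So R is not an equivalence relation.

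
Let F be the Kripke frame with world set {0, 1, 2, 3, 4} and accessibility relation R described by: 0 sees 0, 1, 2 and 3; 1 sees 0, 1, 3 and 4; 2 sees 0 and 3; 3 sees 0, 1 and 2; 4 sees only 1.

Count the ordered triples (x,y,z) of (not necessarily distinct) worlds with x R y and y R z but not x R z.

14

Enumerating: (0,1,4), (1,0,2), (1,3,2), (2,0,1), (2,0,2), (2,3,1), (2,3,2), (3,0,3), (3,1,3), (3,1,4), (3,2,3), (4,1,0), (4,1,3), (4,1,4).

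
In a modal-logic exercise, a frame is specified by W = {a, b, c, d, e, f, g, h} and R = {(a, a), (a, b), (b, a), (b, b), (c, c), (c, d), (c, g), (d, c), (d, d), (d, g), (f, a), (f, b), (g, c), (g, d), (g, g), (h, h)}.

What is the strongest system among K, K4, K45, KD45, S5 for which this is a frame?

Transitive (axiom 4): yes — every two-step R-path is closed by a direct edge.
Euclidean (axiom 5): yes — any two successors of a common world are R-related.
Serial (axiom D): no — e has no R-successor.
Reflexive (axiom T): no — e is not related to itself.
So F validates K, K4, K45; KD45 would additionally require R to be serial. The strongest is K45.

K45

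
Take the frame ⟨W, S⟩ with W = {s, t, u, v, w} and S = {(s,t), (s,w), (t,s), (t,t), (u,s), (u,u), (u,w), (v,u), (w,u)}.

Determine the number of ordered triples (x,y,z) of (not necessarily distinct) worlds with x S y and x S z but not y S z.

Enumerating: (s,t,w), (s,w,t), (s,w,w), (t,s,s), (u,s,s), (u,s,u), (u,w,s), (u,w,w).

8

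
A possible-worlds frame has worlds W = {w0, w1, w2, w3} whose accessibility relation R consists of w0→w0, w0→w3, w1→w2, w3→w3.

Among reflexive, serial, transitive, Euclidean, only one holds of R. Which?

Reflexive: no — w1 is not related to itself.
Serial: no — w2 has no R-successor.
Transitive: yes — every two-step R-path is closed by a direct edge.
Euclidean: no — w0 R w3 and w0 R w0, but not w3 R w0.
Only transitive holds.

transitive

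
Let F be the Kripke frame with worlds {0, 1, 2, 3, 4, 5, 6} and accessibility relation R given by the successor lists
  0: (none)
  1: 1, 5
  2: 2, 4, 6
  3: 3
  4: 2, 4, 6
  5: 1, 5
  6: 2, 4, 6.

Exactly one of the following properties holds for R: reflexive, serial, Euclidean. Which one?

Euclidean

Reflexive: no — 0 is not related to itself.
Serial: no — 0 has no R-successor.
Euclidean: yes — any two successors of a common world are R-related.
Only Euclidean holds.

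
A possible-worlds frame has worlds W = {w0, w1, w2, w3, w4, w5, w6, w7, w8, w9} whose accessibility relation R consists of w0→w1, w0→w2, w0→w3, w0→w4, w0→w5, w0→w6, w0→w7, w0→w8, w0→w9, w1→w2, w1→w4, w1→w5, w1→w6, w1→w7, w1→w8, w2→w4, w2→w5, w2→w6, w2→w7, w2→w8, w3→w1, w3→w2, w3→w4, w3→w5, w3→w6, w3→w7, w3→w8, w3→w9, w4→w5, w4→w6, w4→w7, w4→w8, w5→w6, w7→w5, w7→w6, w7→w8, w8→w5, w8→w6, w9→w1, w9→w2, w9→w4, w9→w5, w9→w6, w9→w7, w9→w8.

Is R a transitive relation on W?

Transitive: yes — every two-step R-path is closed by a direct edge.

Yes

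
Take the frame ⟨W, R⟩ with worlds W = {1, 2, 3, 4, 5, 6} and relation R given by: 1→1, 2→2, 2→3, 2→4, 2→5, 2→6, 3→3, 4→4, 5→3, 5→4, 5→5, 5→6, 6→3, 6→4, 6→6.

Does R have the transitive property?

Transitive: yes — every two-step R-path is closed by a direct edge.

Yes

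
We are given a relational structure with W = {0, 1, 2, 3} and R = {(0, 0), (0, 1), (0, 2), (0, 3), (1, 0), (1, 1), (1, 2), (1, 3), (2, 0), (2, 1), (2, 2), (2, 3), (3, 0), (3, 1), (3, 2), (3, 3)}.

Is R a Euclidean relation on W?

Yes

Euclidean: yes — any two successors of a common world are R-related.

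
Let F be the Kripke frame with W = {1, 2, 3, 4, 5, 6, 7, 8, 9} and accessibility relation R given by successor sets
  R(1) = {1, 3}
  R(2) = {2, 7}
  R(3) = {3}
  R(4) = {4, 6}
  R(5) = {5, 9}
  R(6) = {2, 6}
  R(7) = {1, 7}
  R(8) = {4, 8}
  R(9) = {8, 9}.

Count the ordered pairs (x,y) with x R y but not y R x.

8

Enumerating: (1,3), (2,7), (4,6), (5,9), (6,2), (7,1), (8,4), (9,8).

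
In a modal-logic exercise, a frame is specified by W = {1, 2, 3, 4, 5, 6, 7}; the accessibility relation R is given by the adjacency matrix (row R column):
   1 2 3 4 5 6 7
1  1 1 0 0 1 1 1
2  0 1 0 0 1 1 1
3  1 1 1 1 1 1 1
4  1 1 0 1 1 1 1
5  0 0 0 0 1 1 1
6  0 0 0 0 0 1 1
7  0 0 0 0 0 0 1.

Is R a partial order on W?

Yes

Reflexive: yes — every world is R-related to itself.
Transitive: yes — every two-step R-path is closed by a direct edge.
Antisymmetric: yes — no distinct pair is related both ways.
So R is a partial order.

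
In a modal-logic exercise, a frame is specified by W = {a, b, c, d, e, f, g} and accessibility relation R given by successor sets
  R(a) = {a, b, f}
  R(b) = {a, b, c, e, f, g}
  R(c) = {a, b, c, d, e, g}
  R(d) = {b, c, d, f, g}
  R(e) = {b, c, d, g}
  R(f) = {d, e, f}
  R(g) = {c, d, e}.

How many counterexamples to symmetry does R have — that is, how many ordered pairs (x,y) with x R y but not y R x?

7

Enumerating: (a,f), (b,f), (b,g), (c,a), (d,b), (e,d), (f,e).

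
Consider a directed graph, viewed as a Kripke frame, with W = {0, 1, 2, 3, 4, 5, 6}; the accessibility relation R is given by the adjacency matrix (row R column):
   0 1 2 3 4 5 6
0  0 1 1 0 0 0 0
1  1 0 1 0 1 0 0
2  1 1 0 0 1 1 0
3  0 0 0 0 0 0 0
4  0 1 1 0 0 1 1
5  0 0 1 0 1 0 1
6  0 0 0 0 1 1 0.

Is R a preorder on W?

Reflexive: no — 0 is not related to itself.
Transitive: no — 0 R 1 and 1 R 4, but not 0 R 4.
So R is not a preorder.

No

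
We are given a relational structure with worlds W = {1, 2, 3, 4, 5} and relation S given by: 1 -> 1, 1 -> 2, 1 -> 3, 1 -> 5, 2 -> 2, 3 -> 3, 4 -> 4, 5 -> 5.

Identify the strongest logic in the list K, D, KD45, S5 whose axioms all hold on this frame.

D

Serial (axiom D): yes — every world has a successor (e.g. 1 S 1).
Euclidean (axiom 5): no — 1 S 2 and 1 S 3, but not 2 S 3.
Transitive (axiom 4): yes — every two-step S-path is closed by a direct edge.
Reflexive (axiom T): yes — every world is S-related to itself.
So F validates K, D; KD45 would additionally require S to be Euclidean. The strongest is D.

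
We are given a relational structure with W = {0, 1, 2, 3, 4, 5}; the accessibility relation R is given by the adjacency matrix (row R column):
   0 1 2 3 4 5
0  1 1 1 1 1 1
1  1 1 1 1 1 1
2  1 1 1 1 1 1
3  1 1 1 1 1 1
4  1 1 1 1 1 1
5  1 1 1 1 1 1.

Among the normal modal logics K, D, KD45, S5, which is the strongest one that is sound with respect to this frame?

Serial (axiom D): yes — every world has a successor (e.g. 0 R 0).
Euclidean (axiom 5): yes — any two successors of a common world are R-related.
Transitive (axiom 4): yes — every two-step R-path is closed by a direct edge.
Reflexive (axiom T): yes — every world is R-related to itself.
So F validates K, D, KD45, S5. The strongest is S5.

S5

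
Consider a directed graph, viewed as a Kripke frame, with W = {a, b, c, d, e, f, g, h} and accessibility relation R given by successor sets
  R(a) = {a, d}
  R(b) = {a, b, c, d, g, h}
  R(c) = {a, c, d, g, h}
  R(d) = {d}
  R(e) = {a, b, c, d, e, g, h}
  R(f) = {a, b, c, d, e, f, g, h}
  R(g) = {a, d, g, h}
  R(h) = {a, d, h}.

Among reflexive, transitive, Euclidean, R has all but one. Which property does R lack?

Euclidean

Reflexive: yes — every world is R-related to itself.
Transitive: yes — every two-step R-path is closed by a direct edge.
Euclidean: no — b R a and b R c, but not a R c.
Only Euclidean fails.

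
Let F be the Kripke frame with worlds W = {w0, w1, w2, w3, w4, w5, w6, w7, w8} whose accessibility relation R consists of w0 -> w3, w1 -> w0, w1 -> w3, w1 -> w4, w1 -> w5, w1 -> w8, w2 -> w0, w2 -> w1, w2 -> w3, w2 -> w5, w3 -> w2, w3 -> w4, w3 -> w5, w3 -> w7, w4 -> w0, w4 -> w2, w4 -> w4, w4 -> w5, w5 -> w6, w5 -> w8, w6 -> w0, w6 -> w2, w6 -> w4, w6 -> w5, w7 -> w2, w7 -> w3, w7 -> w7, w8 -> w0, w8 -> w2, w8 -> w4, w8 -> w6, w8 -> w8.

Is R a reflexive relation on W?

Reflexive: no — w0 is not related to itself.

No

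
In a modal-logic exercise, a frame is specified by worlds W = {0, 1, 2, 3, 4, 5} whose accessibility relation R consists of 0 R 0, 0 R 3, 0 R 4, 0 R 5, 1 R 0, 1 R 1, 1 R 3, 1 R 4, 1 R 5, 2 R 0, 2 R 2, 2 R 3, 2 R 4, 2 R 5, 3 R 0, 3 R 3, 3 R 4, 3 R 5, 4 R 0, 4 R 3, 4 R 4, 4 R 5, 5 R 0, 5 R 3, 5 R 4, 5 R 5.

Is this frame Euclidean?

No

Euclidean: no — 1 R 0 and 1 R 1, but not 0 R 1.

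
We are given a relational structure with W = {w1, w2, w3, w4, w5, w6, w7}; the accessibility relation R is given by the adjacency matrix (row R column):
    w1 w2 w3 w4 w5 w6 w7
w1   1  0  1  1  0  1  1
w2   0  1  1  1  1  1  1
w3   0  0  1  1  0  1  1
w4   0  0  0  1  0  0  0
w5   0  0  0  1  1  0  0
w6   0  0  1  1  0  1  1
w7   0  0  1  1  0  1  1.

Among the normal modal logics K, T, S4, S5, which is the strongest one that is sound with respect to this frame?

S4

Reflexive (axiom T): yes — every world is R-related to itself.
Transitive (axiom 4): yes — every two-step R-path is closed by a direct edge.
Euclidean (axiom 5): no — w1 R w4 and w1 R w3, but not w4 R w3.
So F validates K, T, S4; S5 would additionally require R to be Euclidean. The strongest is S4.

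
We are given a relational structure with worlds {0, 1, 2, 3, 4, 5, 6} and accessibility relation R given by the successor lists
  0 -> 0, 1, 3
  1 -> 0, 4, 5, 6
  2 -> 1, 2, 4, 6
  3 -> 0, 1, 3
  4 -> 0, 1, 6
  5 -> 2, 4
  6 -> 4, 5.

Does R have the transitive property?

No

Transitive: no — 0 R 1 and 1 R 4, but not 0 R 4.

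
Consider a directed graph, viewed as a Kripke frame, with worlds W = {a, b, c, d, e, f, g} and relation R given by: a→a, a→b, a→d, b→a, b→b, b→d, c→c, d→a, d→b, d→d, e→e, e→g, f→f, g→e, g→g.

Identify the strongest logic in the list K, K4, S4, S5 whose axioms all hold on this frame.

S5

Transitive (axiom 4): yes — every two-step R-path is closed by a direct edge.
Reflexive (axiom T): yes — every world is R-related to itself.
Euclidean (axiom 5): yes — any two successors of a common world are R-related.
So F validates K, K4, S4, S5. The strongest is S5.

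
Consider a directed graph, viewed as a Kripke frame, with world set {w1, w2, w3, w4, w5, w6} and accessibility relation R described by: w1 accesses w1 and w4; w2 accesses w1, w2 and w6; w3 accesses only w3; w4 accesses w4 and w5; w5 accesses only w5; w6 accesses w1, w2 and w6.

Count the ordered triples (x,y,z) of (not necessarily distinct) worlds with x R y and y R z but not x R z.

Enumerating: (w1,w4,w5), (w2,w1,w4), (w6,w1,w4).

3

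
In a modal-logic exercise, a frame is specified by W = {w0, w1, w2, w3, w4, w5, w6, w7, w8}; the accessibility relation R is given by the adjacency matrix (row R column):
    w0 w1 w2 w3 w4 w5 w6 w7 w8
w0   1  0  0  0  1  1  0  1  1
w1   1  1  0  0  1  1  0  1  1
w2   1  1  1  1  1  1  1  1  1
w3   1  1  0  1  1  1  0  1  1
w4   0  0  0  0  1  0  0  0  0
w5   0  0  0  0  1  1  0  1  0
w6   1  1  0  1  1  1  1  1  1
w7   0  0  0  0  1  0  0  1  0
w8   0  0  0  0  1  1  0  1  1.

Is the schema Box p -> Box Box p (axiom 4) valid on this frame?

By correspondence theory, 4 is valid on a frame iff R is transitive.
Transitive: yes — every two-step R-path is closed by a direct edge.

Yes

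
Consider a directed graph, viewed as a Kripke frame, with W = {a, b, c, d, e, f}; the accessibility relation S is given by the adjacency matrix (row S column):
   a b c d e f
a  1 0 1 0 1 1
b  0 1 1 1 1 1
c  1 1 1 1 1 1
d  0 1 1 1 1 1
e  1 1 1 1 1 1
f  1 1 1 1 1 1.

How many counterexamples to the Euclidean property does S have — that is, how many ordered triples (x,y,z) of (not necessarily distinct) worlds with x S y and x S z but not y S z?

Enumerating: (c,a,b), (c,a,d), (c,b,a), (c,d,a), (e,a,b), (e,a,d), (e,b,a), (e,d,a), (f,a,b), (f,a,d), (f,b,a), (f,d,a).

12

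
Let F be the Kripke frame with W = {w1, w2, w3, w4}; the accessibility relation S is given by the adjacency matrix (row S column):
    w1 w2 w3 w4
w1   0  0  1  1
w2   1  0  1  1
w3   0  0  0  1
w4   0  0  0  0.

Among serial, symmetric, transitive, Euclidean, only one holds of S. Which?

Serial: no — w4 has no S-successor.
Symmetric: no — w1 S w3 but not w3 S w1.
Transitive: yes — every two-step S-path is closed by a direct edge.
Euclidean: no — w1 S w4 and w1 S w3, but not w4 S w3.
Only transitive holds.

transitive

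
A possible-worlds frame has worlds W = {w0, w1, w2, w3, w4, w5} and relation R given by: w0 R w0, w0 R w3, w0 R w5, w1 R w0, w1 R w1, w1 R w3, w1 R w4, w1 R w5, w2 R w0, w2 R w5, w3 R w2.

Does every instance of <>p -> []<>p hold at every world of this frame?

The schema 5 characterises exactly the Euclidean frames.
Euclidean: no — w0 R w3 and w0 R w5, but not w3 R w5.

No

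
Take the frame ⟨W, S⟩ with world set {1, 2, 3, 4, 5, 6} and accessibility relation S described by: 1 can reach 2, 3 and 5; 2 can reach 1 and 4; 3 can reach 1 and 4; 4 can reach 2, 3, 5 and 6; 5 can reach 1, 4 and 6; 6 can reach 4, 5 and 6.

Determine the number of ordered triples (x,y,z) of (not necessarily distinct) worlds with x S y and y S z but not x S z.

38

Enumerating: (1,2,1), (1,2,4), (1,3,1), (1,3,4), (1,5,1), (1,5,4), (1,5,6), (2,1,2), (2,1,3), (2,1,5), (2,4,2), (2,4,3), … and 26 more.
Total: 38.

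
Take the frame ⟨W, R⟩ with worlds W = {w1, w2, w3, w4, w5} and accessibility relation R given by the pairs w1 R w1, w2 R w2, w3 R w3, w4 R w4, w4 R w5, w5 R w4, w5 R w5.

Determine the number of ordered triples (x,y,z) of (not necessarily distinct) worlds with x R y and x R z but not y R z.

0

R is Euclidean; there are no such tuples.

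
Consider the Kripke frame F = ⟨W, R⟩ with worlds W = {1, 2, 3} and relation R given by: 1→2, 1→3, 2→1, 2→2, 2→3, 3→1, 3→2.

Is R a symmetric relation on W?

Symmetric: yes — every pair in R has its reverse in R.

Yes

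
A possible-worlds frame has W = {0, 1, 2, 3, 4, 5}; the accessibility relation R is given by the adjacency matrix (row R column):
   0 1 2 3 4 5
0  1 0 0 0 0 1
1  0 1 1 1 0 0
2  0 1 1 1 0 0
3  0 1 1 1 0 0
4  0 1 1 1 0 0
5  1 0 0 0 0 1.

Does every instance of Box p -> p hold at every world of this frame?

No

Axiom T corresponds to the accessibility relation being reflexive.
Reflexive: no — 4 is not related to itself.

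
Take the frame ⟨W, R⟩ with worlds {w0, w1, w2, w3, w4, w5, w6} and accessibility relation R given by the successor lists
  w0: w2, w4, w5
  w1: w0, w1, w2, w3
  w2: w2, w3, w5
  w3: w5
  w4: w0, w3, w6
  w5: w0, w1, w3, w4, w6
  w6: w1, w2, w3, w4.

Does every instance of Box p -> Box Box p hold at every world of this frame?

No

Axiom 4 corresponds to the accessibility relation being transitive.
Transitive: no — w0 R w2 and w2 R w3, but not w0 R w3.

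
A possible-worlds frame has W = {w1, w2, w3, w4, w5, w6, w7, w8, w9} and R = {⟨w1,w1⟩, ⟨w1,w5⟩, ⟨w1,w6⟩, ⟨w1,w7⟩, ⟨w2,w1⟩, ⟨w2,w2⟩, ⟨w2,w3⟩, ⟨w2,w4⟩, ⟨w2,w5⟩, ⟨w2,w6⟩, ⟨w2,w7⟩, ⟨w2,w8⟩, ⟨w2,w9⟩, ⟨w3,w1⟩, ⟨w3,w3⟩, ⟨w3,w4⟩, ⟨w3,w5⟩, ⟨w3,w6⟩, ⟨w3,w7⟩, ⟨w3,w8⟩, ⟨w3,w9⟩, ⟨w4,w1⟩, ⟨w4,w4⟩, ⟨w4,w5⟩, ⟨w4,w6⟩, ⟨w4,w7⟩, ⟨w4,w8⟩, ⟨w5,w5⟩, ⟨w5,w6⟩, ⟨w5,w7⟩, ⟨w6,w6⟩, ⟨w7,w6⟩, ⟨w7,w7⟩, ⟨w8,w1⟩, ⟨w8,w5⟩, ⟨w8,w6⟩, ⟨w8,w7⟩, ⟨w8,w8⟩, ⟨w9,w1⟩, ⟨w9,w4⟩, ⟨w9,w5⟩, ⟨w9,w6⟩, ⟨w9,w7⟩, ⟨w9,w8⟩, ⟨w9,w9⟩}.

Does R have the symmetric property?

No

Symmetric: no — w1 R w5 but not w5 R w1.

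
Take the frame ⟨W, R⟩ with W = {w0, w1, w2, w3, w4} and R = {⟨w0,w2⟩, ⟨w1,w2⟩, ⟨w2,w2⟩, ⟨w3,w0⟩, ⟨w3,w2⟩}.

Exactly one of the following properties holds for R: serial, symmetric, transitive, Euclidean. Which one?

Serial: no — w4 has no R-successor.
Symmetric: no — w0 R w2 but not w2 R w0.
Transitive: yes — every two-step R-path is closed by a direct edge.
Euclidean: no — w3 R w2 and w3 R w0, but not w2 R w0.
Only transitive holds.

transitive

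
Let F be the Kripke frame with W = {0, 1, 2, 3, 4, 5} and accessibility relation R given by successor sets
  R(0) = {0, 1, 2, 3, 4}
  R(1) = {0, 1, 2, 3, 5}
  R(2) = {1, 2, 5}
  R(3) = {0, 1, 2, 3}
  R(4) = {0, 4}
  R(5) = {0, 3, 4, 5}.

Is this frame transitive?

Transitive: no — 0 R 1 and 1 R 5, but not 0 R 5.

No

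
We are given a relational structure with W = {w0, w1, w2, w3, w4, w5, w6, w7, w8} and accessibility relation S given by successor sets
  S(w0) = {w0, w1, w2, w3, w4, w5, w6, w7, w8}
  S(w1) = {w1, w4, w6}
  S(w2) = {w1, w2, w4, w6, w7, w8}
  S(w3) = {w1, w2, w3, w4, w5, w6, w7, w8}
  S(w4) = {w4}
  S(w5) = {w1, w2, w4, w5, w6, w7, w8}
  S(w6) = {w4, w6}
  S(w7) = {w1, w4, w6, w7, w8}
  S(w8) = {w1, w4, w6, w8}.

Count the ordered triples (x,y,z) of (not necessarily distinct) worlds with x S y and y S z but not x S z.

S is transitive; there are no such tuples.

0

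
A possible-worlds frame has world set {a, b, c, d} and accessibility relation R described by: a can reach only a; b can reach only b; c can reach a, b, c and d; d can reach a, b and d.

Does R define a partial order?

Yes

Reflexive: yes — every world is R-related to itself.
Transitive: yes — every two-step R-path is closed by a direct edge.
Antisymmetric: yes — no distinct pair is related both ways.
So R is a partial order.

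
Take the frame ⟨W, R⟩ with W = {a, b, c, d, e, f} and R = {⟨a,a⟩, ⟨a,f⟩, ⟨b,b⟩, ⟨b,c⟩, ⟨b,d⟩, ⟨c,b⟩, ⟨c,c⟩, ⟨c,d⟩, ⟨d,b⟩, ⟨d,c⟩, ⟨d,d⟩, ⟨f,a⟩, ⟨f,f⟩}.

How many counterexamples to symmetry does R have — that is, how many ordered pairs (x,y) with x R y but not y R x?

0

R is symmetric; there are no such tuples.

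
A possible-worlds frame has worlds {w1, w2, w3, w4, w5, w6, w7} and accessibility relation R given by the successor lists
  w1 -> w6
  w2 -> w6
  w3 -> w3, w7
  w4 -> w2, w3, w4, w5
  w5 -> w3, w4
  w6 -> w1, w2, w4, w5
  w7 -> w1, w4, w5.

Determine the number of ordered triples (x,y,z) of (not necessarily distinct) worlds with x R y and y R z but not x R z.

24

Enumerating: (w1,w6,w1), (w1,w6,w2), (w1,w6,w4), (w1,w6,w5), (w2,w6,w1), (w2,w6,w2), (w2,w6,w4), (w2,w6,w5), (w3,w7,w1), (w3,w7,w4), (w3,w7,w5), (w4,w2,w6), … and 12 more.
Total: 24.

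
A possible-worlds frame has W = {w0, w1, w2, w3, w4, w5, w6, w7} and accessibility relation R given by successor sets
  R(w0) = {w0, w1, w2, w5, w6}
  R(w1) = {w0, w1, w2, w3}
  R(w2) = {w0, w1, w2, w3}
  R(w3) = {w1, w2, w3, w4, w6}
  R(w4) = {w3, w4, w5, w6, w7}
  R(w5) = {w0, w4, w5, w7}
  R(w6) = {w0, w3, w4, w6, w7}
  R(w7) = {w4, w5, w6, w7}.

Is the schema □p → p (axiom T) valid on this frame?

By correspondence theory, T is valid on a frame iff R is reflexive.
Reflexive: yes — every world is R-related to itself.

Yes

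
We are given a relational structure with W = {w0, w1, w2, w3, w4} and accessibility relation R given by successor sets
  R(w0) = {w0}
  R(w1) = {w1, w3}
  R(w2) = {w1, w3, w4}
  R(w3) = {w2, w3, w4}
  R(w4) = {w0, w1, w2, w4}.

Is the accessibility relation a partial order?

No

Reflexive: no — w2 is not related to itself.
Transitive: no — w1 R w3 and w3 R w2, but not w1 R w2.
Antisymmetric: no — w2 R w3 and w3 R w2 with w2 ≠ w3.
So R is not a partial order.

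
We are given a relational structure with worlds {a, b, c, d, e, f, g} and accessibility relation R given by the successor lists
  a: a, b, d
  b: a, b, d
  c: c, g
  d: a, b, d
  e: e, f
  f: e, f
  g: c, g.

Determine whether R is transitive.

Yes

Transitive: yes — every two-step R-path is closed by a direct edge.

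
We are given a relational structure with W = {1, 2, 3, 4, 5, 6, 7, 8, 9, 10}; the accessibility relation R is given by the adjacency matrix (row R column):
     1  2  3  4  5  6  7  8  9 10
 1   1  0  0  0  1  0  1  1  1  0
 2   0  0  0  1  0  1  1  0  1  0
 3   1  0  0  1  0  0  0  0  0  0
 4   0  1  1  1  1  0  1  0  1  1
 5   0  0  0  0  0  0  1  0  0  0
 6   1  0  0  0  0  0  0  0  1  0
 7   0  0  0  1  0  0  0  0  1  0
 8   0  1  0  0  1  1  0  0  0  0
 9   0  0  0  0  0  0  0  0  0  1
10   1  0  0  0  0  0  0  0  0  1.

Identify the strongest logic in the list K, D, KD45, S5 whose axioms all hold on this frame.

D

Serial (axiom D): yes — every world has a successor (e.g. 1 R 1).
Euclidean (axiom 5): no — 1 R 5 and 1 R 8, but not 5 R 8.
Transitive (axiom 4): no — 1 R 7 and 7 R 4, but not 1 R 4.
Reflexive (axiom T): no — 2 is not related to itself.
So F validates K, D; KD45 would additionally require R to be Euclidean and transitive. The strongest is D.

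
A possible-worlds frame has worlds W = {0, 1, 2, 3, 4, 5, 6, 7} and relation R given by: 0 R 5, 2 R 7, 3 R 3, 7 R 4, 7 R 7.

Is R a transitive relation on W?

Transitive: no — 2 R 7 and 7 R 4, but not 2 R 4.

No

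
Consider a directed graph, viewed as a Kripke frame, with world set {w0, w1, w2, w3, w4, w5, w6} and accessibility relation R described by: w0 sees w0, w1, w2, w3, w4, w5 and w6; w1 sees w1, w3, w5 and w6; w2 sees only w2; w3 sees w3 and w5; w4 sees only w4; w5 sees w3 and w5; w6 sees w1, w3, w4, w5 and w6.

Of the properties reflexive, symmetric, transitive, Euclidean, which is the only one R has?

Reflexive: yes — every world is R-related to itself.
Symmetric: no — w0 R w1 but not w1 R w0.
Transitive: no — w1 R w6 and w6 R w4, but not w1 R w4.
Euclidean: no — w0 R w1 and w0 R w2, but not w1 R w2.
Only reflexive holds.

reflexive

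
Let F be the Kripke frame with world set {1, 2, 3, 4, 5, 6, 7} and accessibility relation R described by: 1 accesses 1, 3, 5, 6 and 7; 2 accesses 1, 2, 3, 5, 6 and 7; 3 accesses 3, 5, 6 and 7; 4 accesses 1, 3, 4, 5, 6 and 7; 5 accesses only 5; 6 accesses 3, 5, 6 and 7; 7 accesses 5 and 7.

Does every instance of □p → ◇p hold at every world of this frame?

Yes

Axiom D corresponds to the accessibility relation being serial.
Serial: yes — every world has a successor (e.g. 1 R 1).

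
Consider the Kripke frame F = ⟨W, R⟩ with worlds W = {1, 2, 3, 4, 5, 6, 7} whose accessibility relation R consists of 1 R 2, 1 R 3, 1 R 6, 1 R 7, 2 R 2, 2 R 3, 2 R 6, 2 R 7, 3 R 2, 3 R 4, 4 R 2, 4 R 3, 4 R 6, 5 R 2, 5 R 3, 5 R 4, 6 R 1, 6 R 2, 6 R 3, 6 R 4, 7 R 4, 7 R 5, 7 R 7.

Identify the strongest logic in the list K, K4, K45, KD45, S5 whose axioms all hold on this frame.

Transitive (axiom 4): no — 1 R 3 and 3 R 4, but not 1 R 4.
Euclidean (axiom 5): no — 1 R 3 and 1 R 6, but not 3 R 6.
Serial (axiom D): yes — every world has a successor (e.g. 1 R 2).
Reflexive (axiom T): no — 1 is not related to itself.
So F validates K; K4 would additionally require R to be transitive. The strongest is K.

K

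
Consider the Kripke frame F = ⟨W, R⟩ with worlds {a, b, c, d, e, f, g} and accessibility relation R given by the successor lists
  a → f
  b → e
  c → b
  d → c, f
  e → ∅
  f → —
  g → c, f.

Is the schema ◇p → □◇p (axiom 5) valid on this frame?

By correspondence theory, 5 is valid on a frame iff R is Euclidean.
Euclidean: no — d R c and d R f, but not c R f.

No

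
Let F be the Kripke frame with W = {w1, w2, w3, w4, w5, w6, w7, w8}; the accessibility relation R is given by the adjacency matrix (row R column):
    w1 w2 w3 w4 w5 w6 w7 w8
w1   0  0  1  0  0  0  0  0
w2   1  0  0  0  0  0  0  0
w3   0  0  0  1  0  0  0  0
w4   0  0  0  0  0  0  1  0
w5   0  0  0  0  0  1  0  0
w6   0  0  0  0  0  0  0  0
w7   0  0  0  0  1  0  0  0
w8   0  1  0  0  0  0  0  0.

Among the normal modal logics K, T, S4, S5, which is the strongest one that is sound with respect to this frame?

Reflexive (axiom T): no — w1 is not related to itself.
Transitive (axiom 4): no — w1 R w3 and w3 R w4, but not w1 R w4.
Euclidean (axiom 5): no — w1 R w3 and w1 R w3, but not w3 R w3.
So F validates K; T would additionally require R to be reflexive. The strongest is K.

K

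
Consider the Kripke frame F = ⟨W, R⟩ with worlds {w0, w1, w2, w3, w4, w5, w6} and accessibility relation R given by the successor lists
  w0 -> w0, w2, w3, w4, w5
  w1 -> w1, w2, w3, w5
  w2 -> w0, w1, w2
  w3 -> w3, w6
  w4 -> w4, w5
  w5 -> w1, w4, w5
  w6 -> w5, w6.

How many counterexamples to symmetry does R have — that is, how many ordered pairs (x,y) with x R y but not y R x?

Enumerating: (w0,w3), (w0,w4), (w0,w5), (w1,w3), (w3,w6), (w6,w5).

6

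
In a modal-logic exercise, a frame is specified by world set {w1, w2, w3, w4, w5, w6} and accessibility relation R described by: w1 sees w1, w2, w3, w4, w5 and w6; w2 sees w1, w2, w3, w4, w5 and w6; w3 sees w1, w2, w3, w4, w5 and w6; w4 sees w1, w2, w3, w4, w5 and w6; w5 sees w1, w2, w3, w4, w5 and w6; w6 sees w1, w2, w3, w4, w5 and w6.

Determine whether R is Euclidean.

Yes

Euclidean: yes — any two successors of a common world are R-related.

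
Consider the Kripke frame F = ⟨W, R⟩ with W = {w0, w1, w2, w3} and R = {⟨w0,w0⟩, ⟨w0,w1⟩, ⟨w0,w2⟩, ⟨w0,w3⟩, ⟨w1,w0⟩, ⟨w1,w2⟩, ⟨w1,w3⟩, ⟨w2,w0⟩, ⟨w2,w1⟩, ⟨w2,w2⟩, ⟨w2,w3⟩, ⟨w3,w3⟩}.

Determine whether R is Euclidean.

No

Euclidean: no — w0 R w3 and w0 R w1, but not w3 R w1.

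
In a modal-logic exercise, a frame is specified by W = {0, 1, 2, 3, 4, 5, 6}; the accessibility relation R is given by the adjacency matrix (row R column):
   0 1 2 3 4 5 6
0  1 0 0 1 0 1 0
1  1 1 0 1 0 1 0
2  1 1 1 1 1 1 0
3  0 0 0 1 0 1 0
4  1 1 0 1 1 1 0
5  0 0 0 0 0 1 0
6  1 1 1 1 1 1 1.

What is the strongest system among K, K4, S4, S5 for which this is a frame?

Transitive (axiom 4): yes — every two-step R-path is closed by a direct edge.
Reflexive (axiom T): yes — every world is R-related to itself.
Euclidean (axiom 5): no — 0 R 5 and 0 R 3, but not 5 R 3.
So F validates K, K4, S4; S5 would additionally require R to be Euclidean. The strongest is S4.

S4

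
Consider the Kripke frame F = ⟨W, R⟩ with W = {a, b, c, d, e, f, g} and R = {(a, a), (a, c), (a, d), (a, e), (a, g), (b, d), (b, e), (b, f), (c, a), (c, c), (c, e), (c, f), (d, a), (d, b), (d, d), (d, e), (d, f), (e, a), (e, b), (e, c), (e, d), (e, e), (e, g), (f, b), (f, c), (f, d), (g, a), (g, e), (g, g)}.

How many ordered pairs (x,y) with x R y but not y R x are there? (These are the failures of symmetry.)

R is symmetric; there are no such tuples.

0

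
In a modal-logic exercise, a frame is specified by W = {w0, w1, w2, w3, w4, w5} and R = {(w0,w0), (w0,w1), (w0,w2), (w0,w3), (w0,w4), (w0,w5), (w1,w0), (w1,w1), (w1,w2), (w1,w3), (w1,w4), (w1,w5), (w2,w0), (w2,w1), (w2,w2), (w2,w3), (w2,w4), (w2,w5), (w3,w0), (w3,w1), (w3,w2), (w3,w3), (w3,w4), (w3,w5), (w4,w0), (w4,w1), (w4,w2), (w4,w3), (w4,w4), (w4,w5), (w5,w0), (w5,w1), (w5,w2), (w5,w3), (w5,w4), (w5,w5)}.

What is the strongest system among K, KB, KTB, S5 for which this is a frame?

S5

Symmetric (axiom B): yes — every pair in R has its reverse in R.
Reflexive (axiom T): yes — every world is R-related to itself.
Euclidean (axiom 5): yes — any two successors of a common world are R-related.
So F validates K, KB, KTB, S5. The strongest is S5.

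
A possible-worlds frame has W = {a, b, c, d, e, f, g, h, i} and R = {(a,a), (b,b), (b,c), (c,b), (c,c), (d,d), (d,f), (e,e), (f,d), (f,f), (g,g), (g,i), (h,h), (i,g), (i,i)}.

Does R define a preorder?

Yes

Reflexive: yes — every world is R-related to itself.
Transitive: yes — every two-step R-path is closed by a direct edge.
So R is a preorder.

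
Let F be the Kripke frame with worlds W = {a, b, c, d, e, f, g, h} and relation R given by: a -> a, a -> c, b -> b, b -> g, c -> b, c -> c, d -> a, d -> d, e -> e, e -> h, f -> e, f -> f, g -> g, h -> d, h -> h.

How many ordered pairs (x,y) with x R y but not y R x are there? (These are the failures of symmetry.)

Enumerating: (a,c), (b,g), (c,b), (d,a), (e,h), (f,e), (h,d).

7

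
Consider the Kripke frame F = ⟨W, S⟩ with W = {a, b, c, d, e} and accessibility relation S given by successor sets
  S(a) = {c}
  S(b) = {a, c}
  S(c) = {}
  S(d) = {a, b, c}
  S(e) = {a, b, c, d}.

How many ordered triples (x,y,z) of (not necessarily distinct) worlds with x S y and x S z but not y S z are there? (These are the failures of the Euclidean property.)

20

Enumerating: (a,c,c), (b,a,a), (b,c,a), (b,c,c), (d,a,a), (d,a,b), (d,b,b), (d,c,a), (d,c,b), (d,c,c), (e,a,a), (e,a,b), … and 8 more.
Total: 20.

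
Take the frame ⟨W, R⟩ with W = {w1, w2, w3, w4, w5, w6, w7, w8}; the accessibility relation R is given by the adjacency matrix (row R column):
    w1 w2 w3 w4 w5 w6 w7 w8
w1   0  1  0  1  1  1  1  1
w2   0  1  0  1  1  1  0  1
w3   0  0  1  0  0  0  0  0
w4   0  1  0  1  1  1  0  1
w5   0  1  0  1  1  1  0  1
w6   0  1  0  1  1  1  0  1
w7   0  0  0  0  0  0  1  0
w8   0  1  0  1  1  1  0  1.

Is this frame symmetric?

Symmetric: no — w1 R w2 but not w2 R w1.

No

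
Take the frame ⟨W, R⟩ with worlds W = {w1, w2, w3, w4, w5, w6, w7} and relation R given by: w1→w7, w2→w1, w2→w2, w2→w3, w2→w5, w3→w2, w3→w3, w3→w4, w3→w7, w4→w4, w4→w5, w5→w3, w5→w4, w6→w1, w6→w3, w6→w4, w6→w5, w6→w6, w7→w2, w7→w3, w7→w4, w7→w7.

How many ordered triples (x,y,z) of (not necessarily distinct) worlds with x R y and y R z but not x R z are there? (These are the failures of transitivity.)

Enumerating: (w1,w7,w2), (w1,w7,w3), (w1,w7,w4), (w2,w1,w7), (w2,w3,w4), (w2,w3,w7), (w2,w5,w4), (w3,w2,w1), (w3,w2,w5), (w3,w4,w5), (w4,w5,w3), (w5,w3,w2), … and 8 more.
Total: 20.

20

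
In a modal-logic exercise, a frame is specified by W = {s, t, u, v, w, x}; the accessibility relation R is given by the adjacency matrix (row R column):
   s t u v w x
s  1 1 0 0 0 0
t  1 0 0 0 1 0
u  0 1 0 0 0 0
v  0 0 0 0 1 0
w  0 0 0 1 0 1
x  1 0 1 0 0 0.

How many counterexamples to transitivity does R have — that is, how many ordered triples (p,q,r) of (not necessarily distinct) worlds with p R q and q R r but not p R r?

13

Enumerating: (s,t,w), (t,s,t), (t,w,v), (t,w,x), (u,t,s), (u,t,w), (v,w,v), (v,w,x), (w,v,w), (w,x,s), (w,x,u), (x,s,t), (x,u,t).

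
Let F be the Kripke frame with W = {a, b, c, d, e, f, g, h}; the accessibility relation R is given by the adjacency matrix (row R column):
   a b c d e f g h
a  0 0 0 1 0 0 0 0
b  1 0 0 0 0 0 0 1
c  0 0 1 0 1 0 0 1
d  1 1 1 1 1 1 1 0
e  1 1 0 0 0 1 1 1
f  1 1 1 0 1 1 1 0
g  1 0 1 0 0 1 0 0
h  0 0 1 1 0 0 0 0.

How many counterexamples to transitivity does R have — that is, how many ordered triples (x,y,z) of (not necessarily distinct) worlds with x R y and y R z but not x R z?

40

Enumerating: (a,d,a), (a,d,b), (a,d,c), (a,d,e), (a,d,f), (a,d,g), (b,a,d), (b,h,c), (b,h,d), (c,e,a), (c,e,b), (c,e,f), … and 28 more.
Total: 40.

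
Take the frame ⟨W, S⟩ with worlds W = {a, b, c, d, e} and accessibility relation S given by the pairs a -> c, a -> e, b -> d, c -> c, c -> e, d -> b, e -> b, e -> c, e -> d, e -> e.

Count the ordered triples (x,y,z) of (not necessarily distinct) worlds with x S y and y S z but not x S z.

6

Enumerating: (a,e,b), (a,e,d), (b,d,b), (c,e,b), (c,e,d), (d,b,d).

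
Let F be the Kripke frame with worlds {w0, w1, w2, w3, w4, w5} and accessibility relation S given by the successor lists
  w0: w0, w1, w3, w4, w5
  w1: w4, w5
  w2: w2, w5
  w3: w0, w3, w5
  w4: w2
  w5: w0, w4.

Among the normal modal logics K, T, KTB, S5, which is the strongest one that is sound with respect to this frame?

Reflexive (axiom T): no — w1 is not related to itself.
Symmetric (axiom B): no — w0 S w1 but not w1 S w0.
Euclidean (axiom 5): no — w0 S w1 and w0 S w3, but not w1 S w3.
So F validates K; T would additionally require S to be reflexive. The strongest is K.

K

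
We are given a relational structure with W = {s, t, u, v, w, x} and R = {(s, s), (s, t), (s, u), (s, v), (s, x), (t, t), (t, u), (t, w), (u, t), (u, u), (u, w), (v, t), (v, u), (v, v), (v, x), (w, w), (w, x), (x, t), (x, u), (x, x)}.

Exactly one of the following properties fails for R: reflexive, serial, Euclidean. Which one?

Euclidean

Reflexive: yes — every world is R-related to itself.
Serial: yes — every world has a successor (e.g. s R s).
Euclidean: no — s R t and s R v, but not t R v.
Only Euclidean fails.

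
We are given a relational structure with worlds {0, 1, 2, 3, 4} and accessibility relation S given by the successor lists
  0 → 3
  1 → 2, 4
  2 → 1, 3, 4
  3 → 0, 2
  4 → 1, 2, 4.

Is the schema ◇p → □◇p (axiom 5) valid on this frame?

No

The schema 5 characterises exactly the Euclidean frames.
Euclidean: no — 2 S 1 and 2 S 3, but not 1 S 3.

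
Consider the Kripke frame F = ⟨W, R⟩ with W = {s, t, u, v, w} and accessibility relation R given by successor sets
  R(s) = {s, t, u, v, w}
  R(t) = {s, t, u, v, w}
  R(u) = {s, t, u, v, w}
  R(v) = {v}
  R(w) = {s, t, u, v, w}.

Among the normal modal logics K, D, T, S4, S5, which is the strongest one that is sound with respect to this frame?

S4

Serial (axiom D): yes — every world has a successor (e.g. s R s).
Reflexive (axiom T): yes — every world is R-related to itself.
Transitive (axiom 4): yes — every two-step R-path is closed by a direct edge.
Euclidean (axiom 5): no — s R v and s R t, but not v R t.
So F validates K, D, T, S4; S5 would additionally require R to be Euclidean. The strongest is S4.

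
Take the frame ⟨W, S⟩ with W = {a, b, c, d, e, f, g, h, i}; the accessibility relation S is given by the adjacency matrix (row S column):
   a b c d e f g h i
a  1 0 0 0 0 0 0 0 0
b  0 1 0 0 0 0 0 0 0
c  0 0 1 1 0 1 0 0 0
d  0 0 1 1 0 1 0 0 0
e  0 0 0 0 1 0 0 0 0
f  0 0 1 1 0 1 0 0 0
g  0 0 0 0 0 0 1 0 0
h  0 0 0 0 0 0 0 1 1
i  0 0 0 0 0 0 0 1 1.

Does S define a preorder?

Yes

Reflexive: yes — every world is S-related to itself.
Transitive: yes — every two-step S-path is closed by a direct edge.
So S is a preorder.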